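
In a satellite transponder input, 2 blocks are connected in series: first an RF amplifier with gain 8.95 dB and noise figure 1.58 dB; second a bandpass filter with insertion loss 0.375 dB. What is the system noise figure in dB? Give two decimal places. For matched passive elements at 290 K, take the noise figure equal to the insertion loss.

1.61 dB

Convert to linear (a loss of L dB is a gain of −L dB): F_i = 10^(NF_i/10), G_i = 10^(G_i,dB/10)
  Stage 1: F_1 = 10^(1.58/10) = 1.439, G_1 = 10^(8.95/10) = 7.852
  Stage 2: F_2 = 10^(0.375/10) = 1.090, G_2 = 10^(−0.375/10) = 0.9173
Friis cascade:
  F = 1.439 + (1.090 − 1)/7.852 = 1.450
NF = 10 log₁₀(1.450) = 1.61 dB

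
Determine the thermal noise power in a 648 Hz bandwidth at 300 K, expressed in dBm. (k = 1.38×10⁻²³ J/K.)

P_n = kTB = 1.38×10⁻²³ × 300 × 6.48×10² = 2.68×10⁻¹⁸ W
In dBm: 10 log₁₀(2.68×10⁻¹⁸ / 10⁻³) = −145.7 dBm

−145.7 dBm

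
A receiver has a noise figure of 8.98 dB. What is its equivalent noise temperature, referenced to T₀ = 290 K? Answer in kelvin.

F = 10^(8.98/10) = 7.90679
T_e = (F − 1)·T₀ = (7.90679 − 1) × 290 = 2003 K

2003 K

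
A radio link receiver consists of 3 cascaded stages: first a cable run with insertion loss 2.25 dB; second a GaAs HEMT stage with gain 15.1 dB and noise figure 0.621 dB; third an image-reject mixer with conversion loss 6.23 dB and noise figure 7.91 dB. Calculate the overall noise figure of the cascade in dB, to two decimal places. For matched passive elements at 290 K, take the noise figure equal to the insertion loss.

Convert to linear (a loss of L dB is a gain of −L dB): F_i = 10^(NF_i/10), G_i = 10^(G_i,dB/10)
  Stage 1: F_1 = 10^(2.25/10) = 1.679, G_1 = 10^(−2.25/10) = 0.5957
  Stage 2: F_2 = 10^(0.621/10) = 1.154, G_2 = 10^(15.1/10) = 32.36
  Stage 3: F_3 = 10^(7.91/10) = 6.180, G_3 = 10^(−6.23/10) = 0.2382
Friis cascade:
  F = 1.679 + (1.154 − 1)/0.5957 + (6.180 − 1)/19.28 = 2.206
NF = 10 log₁₀(2.206) = 3.44 dB

3.44 dB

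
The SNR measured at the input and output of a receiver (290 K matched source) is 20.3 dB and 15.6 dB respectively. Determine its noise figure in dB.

4.7 dB

NF (dB) = SNR_in(dB) − SNR_out(dB) when the source is at T₀
NF = 20.3 − 15.6 = 4.7 dB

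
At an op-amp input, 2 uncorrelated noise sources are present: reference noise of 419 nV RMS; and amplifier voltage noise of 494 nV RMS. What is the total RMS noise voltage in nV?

648 nV

Uncorrelated sources add in power (mean-square): V_tot = √(ΣV_i²)
V_tot = √[(4.19×10⁻⁷)² + (4.94×10⁻⁷)²] = 6.48×10⁻⁷ V = 648 nV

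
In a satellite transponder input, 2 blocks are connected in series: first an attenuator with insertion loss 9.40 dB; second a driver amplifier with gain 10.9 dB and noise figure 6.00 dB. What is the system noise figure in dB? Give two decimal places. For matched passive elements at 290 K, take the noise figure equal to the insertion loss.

Convert to linear (a loss of L dB is a gain of −L dB): F_i = 10^(NF_i/10), G_i = 10^(G_i,dB/10)
  Stage 1: F_1 = 10^(9.40/10) = 8.710, G_1 = 10^(−9.40/10) = 0.1148
  Stage 2: F_2 = 10^(6.00/10) = 3.981, G_2 = 10^(10.9/10) = 12.30
Friis cascade:
  F = 8.710 + (3.981 − 1)/0.1148 = 34.67
NF = 10 log₁₀(34.67) = 15.40 dB

15.40 dB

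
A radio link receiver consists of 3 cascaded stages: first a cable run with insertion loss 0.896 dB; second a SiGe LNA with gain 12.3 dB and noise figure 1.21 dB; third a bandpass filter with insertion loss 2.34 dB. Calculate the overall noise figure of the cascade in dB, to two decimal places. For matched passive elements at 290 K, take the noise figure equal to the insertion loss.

2.24 dB

Convert to linear (a loss of L dB is a gain of −L dB): F_i = 10^(NF_i/10), G_i = 10^(G_i,dB/10)
  Stage 1: F_1 = 10^(0.896/10) = 1.229, G_1 = 10^(−0.896/10) = 0.8136
  Stage 2: F_2 = 10^(1.21/10) = 1.321, G_2 = 10^(12.3/10) = 16.98
  Stage 3: F_3 = 10^(2.34/10) = 1.714, G_3 = 10^(−2.34/10) = 0.5834
Friis cascade:
  F = 1.229 + (1.321 − 1)/0.8136 + (1.714 − 1)/13.82 = 1.676
NF = 10 log₁₀(1.676) = 2.24 dB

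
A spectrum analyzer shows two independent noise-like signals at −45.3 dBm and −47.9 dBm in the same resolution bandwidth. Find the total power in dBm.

Convert to linear, add, convert back:
P₁ = 2.95×10⁻⁸ W, P₂ = 1.62×10⁻⁸ W
P_tot = 4.57×10⁻⁸ W → 10 log₁₀(P_tot / 10⁻³) = −43.4 dBm

−43.4 dBm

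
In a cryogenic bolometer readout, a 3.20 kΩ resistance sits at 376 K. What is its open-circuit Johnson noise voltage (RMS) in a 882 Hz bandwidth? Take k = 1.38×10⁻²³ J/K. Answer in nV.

V_n = √(4kTRB)
4kTRB = 4 × 1.38×10⁻²³ × 376 × 3.20×10³ × 8.82×10² = 5.86×10⁻¹⁴ V²
V_n = √(5.86×10⁻¹⁴) = 2.42×10⁻⁷ V = 242 nV

242 nV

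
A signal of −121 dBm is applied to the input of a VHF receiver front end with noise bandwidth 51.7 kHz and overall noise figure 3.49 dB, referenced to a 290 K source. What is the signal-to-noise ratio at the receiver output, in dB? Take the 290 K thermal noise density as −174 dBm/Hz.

Noise floor: N = −174 + 10 log₁₀(B) + NF
10 log₁₀(5.17×10⁴) = 47.13 dB
N = −174 + 47.13 + 3.49 = −123.38 dBm
SNR = P_sig − N = −121 − (−123.38) = 2.38 dB → 2.4 dB

2.4 dB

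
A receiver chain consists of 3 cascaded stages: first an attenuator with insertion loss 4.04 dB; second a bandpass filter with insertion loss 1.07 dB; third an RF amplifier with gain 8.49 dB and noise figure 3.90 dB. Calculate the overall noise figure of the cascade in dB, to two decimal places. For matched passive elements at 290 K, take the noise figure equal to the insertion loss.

9.01 dB

Convert to linear (a loss of L dB is a gain of −L dB): F_i = 10^(NF_i/10), G_i = 10^(G_i,dB/10)
  Stage 1: F_1 = 10^(4.04/10) = 2.535, G_1 = 10^(−4.04/10) = 0.3945
  Stage 2: F_2 = 10^(1.07/10) = 1.279, G_2 = 10^(−1.07/10) = 0.7816
  Stage 3: F_3 = 10^(3.90/10) = 2.455, G_3 = 10^(8.49/10) = 7.063
Friis cascade:
  F = 2.535 + (1.279 − 1)/0.3945 + (2.455 − 1)/0.3083 = 7.962
NF = 10 log₁₀(7.962) = 9.01 dB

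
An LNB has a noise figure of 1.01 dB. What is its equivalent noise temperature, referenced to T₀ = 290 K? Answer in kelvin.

75.9 K

F = 10^(1.01/10) = 1.26183
T_e = (F − 1)·T₀ = (1.26183 − 1) × 290 = 75.9 K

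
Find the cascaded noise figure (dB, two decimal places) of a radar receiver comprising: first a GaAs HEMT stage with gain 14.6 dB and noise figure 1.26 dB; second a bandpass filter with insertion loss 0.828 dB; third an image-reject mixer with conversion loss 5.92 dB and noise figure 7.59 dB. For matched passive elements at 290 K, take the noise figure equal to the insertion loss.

1.88 dB

Convert to linear (a loss of L dB is a gain of −L dB): F_i = 10^(NF_i/10), G_i = 10^(G_i,dB/10)
  Stage 1: F_1 = 10^(1.26/10) = 1.337, G_1 = 10^(14.6/10) = 28.84
  Stage 2: F_2 = 10^(0.828/10) = 1.210, G_2 = 10^(−0.828/10) = 0.8264
  Stage 3: F_3 = 10^(7.59/10) = 5.741, G_3 = 10^(−5.92/10) = 0.2559
Friis cascade:
  F = 1.337 + (1.210 − 1)/28.84 + (5.741 − 1)/23.83 = 1.543
NF = 10 log₁₀(1.543) = 1.88 dB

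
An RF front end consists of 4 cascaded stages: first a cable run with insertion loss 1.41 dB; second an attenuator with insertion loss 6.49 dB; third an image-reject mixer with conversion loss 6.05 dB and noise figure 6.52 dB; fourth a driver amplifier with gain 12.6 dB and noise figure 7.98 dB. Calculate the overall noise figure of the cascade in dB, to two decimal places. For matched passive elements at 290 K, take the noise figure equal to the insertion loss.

Convert to linear (a loss of L dB is a gain of −L dB): F_i = 10^(NF_i/10), G_i = 10^(G_i,dB/10)
  Stage 1: F_1 = 10^(1.41/10) = 1.384, G_1 = 10^(−1.41/10) = 0.7228
  Stage 2: F_2 = 10^(6.49/10) = 4.457, G_2 = 10^(−6.49/10) = 0.2244
  Stage 3: F_3 = 10^(6.52/10) = 4.487, G_3 = 10^(−6.05/10) = 0.2483
  Stage 4: F_4 = 10^(7.98/10) = 6.281, G_4 = 10^(12.6/10) = 18.20
Friis cascade:
  F = 1.384 + (4.457 − 1)/0.7228 + (4.487 − 1)/0.1622 + (6.281 − 1)/0.04027 = 158.8
NF = 10 log₁₀(158.8) = 22.01 dB

22.01 dB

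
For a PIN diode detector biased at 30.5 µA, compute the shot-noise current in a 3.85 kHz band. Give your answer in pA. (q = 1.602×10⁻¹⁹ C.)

I_n = √(2qI·B)
2qI·B = 2 × 1.602×10⁻¹⁹ × 3.05×10⁻⁵ × 3.85×10³ = 3.76×10⁻²⁰ A²
I_n = √(3.76×10⁻²⁰) = 1.94×10⁻¹⁰ A = 194 pA

194 pA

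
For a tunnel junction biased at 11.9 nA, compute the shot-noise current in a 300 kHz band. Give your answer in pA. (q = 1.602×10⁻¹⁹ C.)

33.8 pA

I_n = √(2qI·B)
2qI·B = 2 × 1.602×10⁻¹⁹ × 1.19×10⁻⁸ × 3.00×10⁵ = 1.14×10⁻²¹ A²
I_n = √(1.14×10⁻²¹) = 3.38×10⁻¹¹ A = 33.8 pA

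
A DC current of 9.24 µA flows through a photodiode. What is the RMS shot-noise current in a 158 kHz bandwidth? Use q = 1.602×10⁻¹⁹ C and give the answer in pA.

684 pA

I_n = √(2qI·B)
2qI·B = 2 × 1.602×10⁻¹⁹ × 9.24×10⁻⁶ × 1.58×10⁵ = 4.68×10⁻¹⁹ A²
I_n = √(4.68×10⁻¹⁹) = 6.84×10⁻¹⁰ A = 684 pA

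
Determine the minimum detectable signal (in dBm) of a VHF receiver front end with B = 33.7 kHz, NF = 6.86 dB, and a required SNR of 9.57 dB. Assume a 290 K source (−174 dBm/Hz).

−112.3 dBm

Sensitivity = −174 + 10 log₁₀(B) + NF + SNR_min
= −174 + 45.28 + 6.86 + 9.57
= −112.29 dBm → −112.3 dBm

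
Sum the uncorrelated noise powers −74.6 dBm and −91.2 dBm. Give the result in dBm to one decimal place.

Convert to linear, add, convert back:
P₁ = 3.47×10⁻¹¹ W, P₂ = 7.59×10⁻¹³ W
P_tot = 3.54×10⁻¹¹ W → 10 log₁₀(P_tot / 10⁻³) = −74.5 dBm

−74.5 dBm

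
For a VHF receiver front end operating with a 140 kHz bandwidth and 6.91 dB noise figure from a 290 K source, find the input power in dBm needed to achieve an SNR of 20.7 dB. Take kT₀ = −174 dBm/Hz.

Sensitivity = −174 + 10 log₁₀(B) + NF + SNR_min
= −174 + 51.46 + 6.91 + 20.7
= −94.93 dBm → −94.9 dBm

−94.9 dBm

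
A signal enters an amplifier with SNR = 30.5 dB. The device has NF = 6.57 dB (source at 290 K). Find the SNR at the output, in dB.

By definition F = SNR_in/SNR_out, so in dB: SNR_out = SNR_in − NF
SNR_out = 30.5 − 6.57 = 23.93 dB

23.93 dB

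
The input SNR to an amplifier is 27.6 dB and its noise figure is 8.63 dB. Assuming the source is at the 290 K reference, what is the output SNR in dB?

By definition F = SNR_in/SNR_out, so in dB: SNR_out = SNR_in − NF
SNR_out = 27.6 − 8.63 = 18.97 dB

18.97 dB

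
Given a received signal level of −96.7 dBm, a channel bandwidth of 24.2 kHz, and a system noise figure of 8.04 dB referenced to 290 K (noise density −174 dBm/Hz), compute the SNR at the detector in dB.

25.4 dB

Noise floor: N = −174 + 10 log₁₀(B) + NF
10 log₁₀(2.42×10⁴) = 43.84 dB
N = −174 + 43.84 + 8.04 = −122.12 dBm
SNR = P_sig − N = −96.7 − (−122.12) = 25.42 dB → 25.4 dB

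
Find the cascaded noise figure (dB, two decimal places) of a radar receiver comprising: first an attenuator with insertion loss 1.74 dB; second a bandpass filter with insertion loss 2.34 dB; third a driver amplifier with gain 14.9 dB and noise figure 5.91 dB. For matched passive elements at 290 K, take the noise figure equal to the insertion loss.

Convert to linear (a loss of L dB is a gain of −L dB): F_i = 10^(NF_i/10), G_i = 10^(G_i,dB/10)
  Stage 1: F_1 = 10^(1.74/10) = 1.493, G_1 = 10^(−1.74/10) = 0.6699
  Stage 2: F_2 = 10^(2.34/10) = 1.714, G_2 = 10^(−2.34/10) = 0.5834
  Stage 3: F_3 = 10^(5.91/10) = 3.899, G_3 = 10^(14.9/10) = 30.90
Friis cascade:
  F = 1.493 + (1.714 − 1)/0.6699 + (3.899 − 1)/0.3908 = 9.977
NF = 10 log₁₀(9.977) = 9.99 dB

9.99 dB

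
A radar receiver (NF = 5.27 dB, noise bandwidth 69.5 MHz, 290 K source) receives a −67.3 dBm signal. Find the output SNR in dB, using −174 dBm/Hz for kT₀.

Noise floor: N = −174 + 10 log₁₀(B) + NF
10 log₁₀(6.95×10⁷) = 78.42 dB
N = −174 + 78.42 + 5.27 = −90.31 dBm
SNR = P_sig − N = −67.3 − (−90.31) = 23.01 dB → 23.0 dB

23.0 dB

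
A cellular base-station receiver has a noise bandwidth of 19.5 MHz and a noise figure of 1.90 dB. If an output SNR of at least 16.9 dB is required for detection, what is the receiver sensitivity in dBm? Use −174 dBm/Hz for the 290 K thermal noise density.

Sensitivity = −174 + 10 log₁₀(B) + NF + SNR_min
= −174 + 72.9 + 1.90 + 16.9
= −82.30 dBm → −82.3 dBm

−82.3 dBm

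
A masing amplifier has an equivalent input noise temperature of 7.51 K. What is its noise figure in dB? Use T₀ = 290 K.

0.111 dB

F = 1 + T_e/T₀ = 1 + 7.51/290 = 1.0259
NF = 10 log₁₀(1.0259) = 0.111 dB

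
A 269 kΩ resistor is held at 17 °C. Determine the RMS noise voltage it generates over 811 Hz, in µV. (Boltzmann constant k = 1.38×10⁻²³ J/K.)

1.87 µV

T = 17 °C + 273.15 = 290.15 K
V_n = √(4kTRB)
4kTRB = 4 × 1.38×10⁻²³ × 290.15 × 2.69×10⁵ × 8.11×10² = 3.49×10⁻¹² V²
V_n = √(3.49×10⁻¹²) = 1.87×10⁻⁶ V = 1.87 µV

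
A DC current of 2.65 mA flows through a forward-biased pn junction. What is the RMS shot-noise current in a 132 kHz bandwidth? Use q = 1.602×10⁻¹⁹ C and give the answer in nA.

10.6 nA

I_n = √(2qI·B)
2qI·B = 2 × 1.602×10⁻¹⁹ × 2.65×10⁻³ × 1.32×10⁵ = 1.12×10⁻¹⁶ A²
I_n = √(1.12×10⁻¹⁶) = 1.06×10⁻⁸ A = 10.6 nA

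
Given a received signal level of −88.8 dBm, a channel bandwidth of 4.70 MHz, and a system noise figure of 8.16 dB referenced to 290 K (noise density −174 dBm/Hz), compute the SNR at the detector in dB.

10.3 dB

Noise floor: N = −174 + 10 log₁₀(B) + NF
10 log₁₀(4.70×10⁶) = 66.72 dB
N = −174 + 66.72 + 8.16 = −99.12 dBm
SNR = P_sig − N = −88.8 − (−99.12) = 10.32 dB → 10.3 dB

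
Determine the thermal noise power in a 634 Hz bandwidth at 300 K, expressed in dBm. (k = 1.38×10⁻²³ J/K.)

−145.8 dBm

P_n = kTB = 1.38×10⁻²³ × 300 × 6.34×10² = 2.62×10⁻¹⁸ W
In dBm: 10 log₁₀(2.62×10⁻¹⁸ / 10⁻³) = −145.8 dBm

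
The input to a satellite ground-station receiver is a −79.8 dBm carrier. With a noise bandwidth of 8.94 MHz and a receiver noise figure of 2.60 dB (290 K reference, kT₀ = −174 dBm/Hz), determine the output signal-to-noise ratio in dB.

22.1 dB

Noise floor: N = −174 + 10 log₁₀(B) + NF
10 log₁₀(8.94×10⁶) = 69.51 dB
N = −174 + 69.51 + 2.60 = −101.89 dBm
SNR = P_sig − N = −79.8 − (−101.89) = 22.09 dB → 22.1 dB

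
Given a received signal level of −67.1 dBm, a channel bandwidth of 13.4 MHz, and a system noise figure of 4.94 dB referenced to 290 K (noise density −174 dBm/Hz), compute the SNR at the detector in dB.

30.7 dB

Noise floor: N = −174 + 10 log₁₀(B) + NF
10 log₁₀(1.34×10⁷) = 71.27 dB
N = −174 + 71.27 + 4.94 = −97.79 dBm
SNR = P_sig − N = −67.1 − (−97.79) = 30.69 dB → 30.7 dB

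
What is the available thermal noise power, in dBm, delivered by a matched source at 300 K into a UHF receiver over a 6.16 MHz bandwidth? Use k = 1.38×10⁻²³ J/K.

−105.9 dBm

P_n = kTB = 1.38×10⁻²³ × 300 × 6.16×10⁶ = 2.55×10⁻¹⁴ W
In dBm: 10 log₁₀(2.55×10⁻¹⁴ / 10⁻³) = −105.9 dBm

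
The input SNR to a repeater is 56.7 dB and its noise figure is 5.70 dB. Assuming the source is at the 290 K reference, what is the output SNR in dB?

51.00 dB

By definition F = SNR_in/SNR_out, so in dB: SNR_out = SNR_in − NF
SNR_out = 56.7 − 5.70 = 51.00 dB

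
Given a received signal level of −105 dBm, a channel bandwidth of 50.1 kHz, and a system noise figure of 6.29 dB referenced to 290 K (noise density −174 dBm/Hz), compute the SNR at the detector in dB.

Noise floor: N = −174 + 10 log₁₀(B) + NF
10 log₁₀(5.01×10⁴) = 47 dB
N = −174 + 47 + 6.29 = −120.71 dBm
SNR = P_sig − N = −105 − (−120.71) = 15.71 dB → 15.7 dB

15.7 dB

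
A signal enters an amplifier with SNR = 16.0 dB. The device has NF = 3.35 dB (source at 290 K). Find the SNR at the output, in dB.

12.65 dB

By definition F = SNR_in/SNR_out, so in dB: SNR_out = SNR_in − NF
SNR_out = 16.0 − 3.35 = 12.65 dB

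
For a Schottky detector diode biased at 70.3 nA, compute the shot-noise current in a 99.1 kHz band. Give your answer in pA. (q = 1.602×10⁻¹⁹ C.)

I_n = √(2qI·B)
2qI·B = 2 × 1.602×10⁻¹⁹ × 7.03×10⁻⁸ × 9.91×10⁴ = 2.23×10⁻²¹ A²
I_n = √(2.23×10⁻²¹) = 4.72×10⁻¹¹ A = 47.2 pA

47.2 pA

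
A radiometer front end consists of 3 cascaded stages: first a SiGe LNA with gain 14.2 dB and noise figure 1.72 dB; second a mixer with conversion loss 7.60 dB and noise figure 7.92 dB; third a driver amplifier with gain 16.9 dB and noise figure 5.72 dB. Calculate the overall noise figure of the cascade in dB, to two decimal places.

3.58 dB

Convert to linear (a loss of L dB is a gain of −L dB): F_i = 10^(NF_i/10), G_i = 10^(G_i,dB/10)
  Stage 1: F_1 = 10^(1.72/10) = 1.486, G_1 = 10^(14.2/10) = 26.30
  Stage 2: F_2 = 10^(7.92/10) = 6.194, G_2 = 10^(−7.60/10) = 0.1738
  Stage 3: F_3 = 10^(5.72/10) = 3.733, G_3 = 10^(16.9/10) = 48.98
Friis cascade:
  F = 1.486 + (6.194 − 1)/26.30 + (3.733 − 1)/4.571 = 2.281
NF = 10 log₁₀(2.281) = 3.58 dB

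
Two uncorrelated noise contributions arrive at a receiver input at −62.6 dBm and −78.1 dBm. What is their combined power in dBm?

−62.5 dBm

Convert to linear, add, convert back:
P₁ = 5.50×10⁻¹⁰ W, P₂ = 1.55×10⁻¹¹ W
P_tot = 5.65×10⁻¹⁰ W → 10 log₁₀(P_tot / 10⁻³) = −62.5 dBm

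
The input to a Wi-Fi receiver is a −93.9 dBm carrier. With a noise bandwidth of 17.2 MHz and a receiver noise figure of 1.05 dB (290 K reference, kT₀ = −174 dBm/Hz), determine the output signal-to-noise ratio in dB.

Noise floor: N = −174 + 10 log₁₀(B) + NF
10 log₁₀(1.72×10⁷) = 72.36 dB
N = −174 + 72.36 + 1.05 = −100.59 dBm
SNR = P_sig − N = −93.9 − (−100.59) = 6.69 dB → 6.7 dB

6.7 dB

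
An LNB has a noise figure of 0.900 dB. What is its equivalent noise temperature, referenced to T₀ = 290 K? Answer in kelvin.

F = 10^(0.900/10) = 1.23027
T_e = (F − 1)·T₀ = (1.23027 − 1) × 290 = 66.8 K

66.8 K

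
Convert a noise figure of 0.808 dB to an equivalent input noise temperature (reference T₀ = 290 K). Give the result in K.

59.3 K

F = 10^(0.808/10) = 1.20448
T_e = (F − 1)·T₀ = (1.20448 − 1) × 290 = 59.3 K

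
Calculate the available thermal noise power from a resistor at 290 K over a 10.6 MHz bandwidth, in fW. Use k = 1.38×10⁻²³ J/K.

P_n = kTB = 1.38×10⁻²³ × 290 × 1.06×10⁷ = 4.24×10⁻¹⁴ W = 42.4 fW

42.4 fW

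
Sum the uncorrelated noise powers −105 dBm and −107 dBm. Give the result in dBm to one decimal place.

Convert to linear, add, convert back:
P₁ = 3.16×10⁻¹⁴ W, P₂ = 2.00×10⁻¹⁴ W
P_tot = 5.16×10⁻¹⁴ W → 10 log₁₀(P_tot / 10⁻³) = −102.9 dBm

−102.9 dBm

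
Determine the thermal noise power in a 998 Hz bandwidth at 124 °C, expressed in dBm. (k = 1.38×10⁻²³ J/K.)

−142.6 dBm

T = 124 °C + 273.15 = 397.15 K
P_n = kTB = 1.38×10⁻²³ × 397.15 × 9.98×10² = 5.47×10⁻¹⁸ W
In dBm: 10 log₁₀(5.47×10⁻¹⁸ / 10⁻³) = −142.6 dBm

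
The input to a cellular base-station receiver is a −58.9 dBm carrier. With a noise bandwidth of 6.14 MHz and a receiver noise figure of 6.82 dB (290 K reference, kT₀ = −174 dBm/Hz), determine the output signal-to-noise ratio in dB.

Noise floor: N = −174 + 10 log₁₀(B) + NF
10 log₁₀(6.14×10⁶) = 67.88 dB
N = −174 + 67.88 + 6.82 = −99.30 dBm
SNR = P_sig − N = −58.9 − (−99.30) = 40.40 dB → 40.4 dB

40.4 dB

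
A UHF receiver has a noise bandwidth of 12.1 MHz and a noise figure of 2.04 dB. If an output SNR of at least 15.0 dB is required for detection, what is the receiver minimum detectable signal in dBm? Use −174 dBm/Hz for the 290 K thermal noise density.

Sensitivity = −174 + 10 log₁₀(B) + NF + SNR_min
= −174 + 70.83 + 2.04 + 15.0
= −86.13 dBm → −86.1 dBm

−86.1 dBm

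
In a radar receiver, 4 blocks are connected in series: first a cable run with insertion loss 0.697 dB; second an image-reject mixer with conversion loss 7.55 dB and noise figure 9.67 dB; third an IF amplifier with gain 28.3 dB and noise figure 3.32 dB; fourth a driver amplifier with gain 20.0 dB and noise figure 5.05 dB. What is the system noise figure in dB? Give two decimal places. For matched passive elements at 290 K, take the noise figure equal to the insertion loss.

Convert to linear (a loss of L dB is a gain of −L dB): F_i = 10^(NF_i/10), G_i = 10^(G_i,dB/10)
  Stage 1: F_1 = 10^(0.697/10) = 1.174, G_1 = 10^(−0.697/10) = 0.8517
  Stage 2: F_2 = 10^(9.67/10) = 9.268, G_2 = 10^(−7.55/10) = 0.1758
  Stage 3: F_3 = 10^(3.32/10) = 2.148, G_3 = 10^(28.3/10) = 676.1
  Stage 4: F_4 = 10^(5.05/10) = 3.199, G_4 = 10^(20.0/10) = 100.0
Friis cascade:
  F = 1.174 + (9.268 − 1)/0.8517 + (2.148 − 1)/0.1497 + (3.199 − 1)/101.2 = 18.57
NF = 10 log₁₀(18.57) = 12.69 dB

12.69 dB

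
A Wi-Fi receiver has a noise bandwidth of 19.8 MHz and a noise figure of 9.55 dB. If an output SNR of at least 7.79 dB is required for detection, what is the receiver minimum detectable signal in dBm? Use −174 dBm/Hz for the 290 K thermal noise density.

Sensitivity = −174 + 10 log₁₀(B) + NF + SNR_min
= −174 + 72.97 + 9.55 + 7.79
= −83.69 dBm → −83.7 dBm

−83.7 dBm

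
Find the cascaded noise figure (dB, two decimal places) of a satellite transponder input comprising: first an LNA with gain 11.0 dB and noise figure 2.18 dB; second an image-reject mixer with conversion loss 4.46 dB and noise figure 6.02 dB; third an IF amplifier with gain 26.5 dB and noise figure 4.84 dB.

Convert to linear (a loss of L dB is a gain of −L dB): F_i = 10^(NF_i/10), G_i = 10^(G_i,dB/10)
  Stage 1: F_1 = 10^(2.18/10) = 1.652, G_1 = 10^(11.0/10) = 12.59
  Stage 2: F_2 = 10^(6.02/10) = 3.999, G_2 = 10^(−4.46/10) = 0.3581
  Stage 3: F_3 = 10^(4.84/10) = 3.048, G_3 = 10^(26.5/10) = 446.7
Friis cascade:
  F = 1.652 + (3.999 − 1)/12.59 + (3.048 − 1)/4.508 = 2.344
NF = 10 log₁₀(2.344) = 3.70 dB

3.70 dB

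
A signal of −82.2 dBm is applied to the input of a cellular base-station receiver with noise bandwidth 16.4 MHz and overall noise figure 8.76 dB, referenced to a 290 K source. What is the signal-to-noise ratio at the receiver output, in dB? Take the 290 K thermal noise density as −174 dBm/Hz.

Noise floor: N = −174 + 10 log₁₀(B) + NF
10 log₁₀(1.64×10⁷) = 72.15 dB
N = −174 + 72.15 + 8.76 = −93.09 dBm
SNR = P_sig − N = −82.2 − (−93.09) = 10.89 dB → 10.9 dB

10.9 dB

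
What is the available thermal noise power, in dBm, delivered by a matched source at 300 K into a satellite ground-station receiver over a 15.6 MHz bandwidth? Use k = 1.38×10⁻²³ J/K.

P_n = kTB = 1.38×10⁻²³ × 300 × 1.56×10⁷ = 6.46×10⁻¹⁴ W
In dBm: 10 log₁₀(6.46×10⁻¹⁴ / 10⁻³) = −101.9 dBm

−101.9 dBm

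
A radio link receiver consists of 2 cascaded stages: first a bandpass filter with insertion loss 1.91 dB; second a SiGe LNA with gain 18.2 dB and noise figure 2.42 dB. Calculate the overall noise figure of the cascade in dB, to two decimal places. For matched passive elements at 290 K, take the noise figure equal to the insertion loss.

Convert to linear (a loss of L dB is a gain of −L dB): F_i = 10^(NF_i/10), G_i = 10^(G_i,dB/10)
  Stage 1: F_1 = 10^(1.91/10) = 1.552, G_1 = 10^(−1.91/10) = 0.6442
  Stage 2: F_2 = 10^(2.42/10) = 1.746, G_2 = 10^(18.2/10) = 66.07
Friis cascade:
  F = 1.552 + (1.746 − 1)/0.6442 = 2.710
NF = 10 log₁₀(2.710) = 4.33 dB

4.33 dB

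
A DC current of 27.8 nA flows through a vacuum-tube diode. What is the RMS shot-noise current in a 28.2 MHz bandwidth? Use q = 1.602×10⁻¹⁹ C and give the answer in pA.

I_n = √(2qI·B)
2qI·B = 2 × 1.602×10⁻¹⁹ × 2.78×10⁻⁸ × 2.82×10⁷ = 2.51×10⁻¹⁹ A²
I_n = √(2.51×10⁻¹⁹) = 5.01×10⁻¹⁰ A = 501 pA

501 pA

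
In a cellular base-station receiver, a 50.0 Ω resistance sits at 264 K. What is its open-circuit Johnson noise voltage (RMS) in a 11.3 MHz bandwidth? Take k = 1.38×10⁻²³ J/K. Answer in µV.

2.87 µV

V_n = √(4kTRB)
4kTRB = 4 × 1.38×10⁻²³ × 264 × 5.00×10¹ × 1.13×10⁷ = 8.23×10⁻¹² V²
V_n = √(8.23×10⁻¹²) = 2.87×10⁻⁶ V = 2.87 µV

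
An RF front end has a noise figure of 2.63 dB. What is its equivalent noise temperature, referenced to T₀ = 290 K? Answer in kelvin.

241 K

F = 10^(2.63/10) = 1.83231
T_e = (F − 1)·T₀ = (1.83231 − 1) × 290 = 241 K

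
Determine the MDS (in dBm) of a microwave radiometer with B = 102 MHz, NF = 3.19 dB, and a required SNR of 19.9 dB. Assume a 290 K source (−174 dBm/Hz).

−70.8 dBm

Sensitivity = −174 + 10 log₁₀(B) + NF + SNR_min
= −174 + 80.09 + 3.19 + 19.9
= −70.82 dBm → −70.8 dBm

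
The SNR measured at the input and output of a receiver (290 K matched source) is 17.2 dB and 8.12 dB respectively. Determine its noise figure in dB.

9.08 dB

NF (dB) = SNR_in(dB) − SNR_out(dB) when the source is at T₀
NF = 17.2 − 8.12 = 9.08 dB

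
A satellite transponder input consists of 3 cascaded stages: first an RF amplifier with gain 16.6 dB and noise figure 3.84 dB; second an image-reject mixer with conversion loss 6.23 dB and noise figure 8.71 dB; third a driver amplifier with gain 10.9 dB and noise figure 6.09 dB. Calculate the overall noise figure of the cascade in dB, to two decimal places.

4.54 dB

Convert to linear (a loss of L dB is a gain of −L dB): F_i = 10^(NF_i/10), G_i = 10^(G_i,dB/10)
  Stage 1: F_1 = 10^(3.84/10) = 2.421, G_1 = 10^(16.6/10) = 45.71
  Stage 2: F_2 = 10^(8.71/10) = 7.430, G_2 = 10^(−6.23/10) = 0.2382
  Stage 3: F_3 = 10^(6.09/10) = 4.064, G_3 = 10^(10.9/10) = 12.30
Friis cascade:
  F = 2.421 + (7.430 − 1)/45.71 + (4.064 − 1)/10.89 = 2.843
NF = 10 log₁₀(2.843) = 4.54 dB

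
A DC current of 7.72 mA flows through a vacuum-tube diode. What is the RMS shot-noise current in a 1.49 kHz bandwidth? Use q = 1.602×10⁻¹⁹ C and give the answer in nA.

1.92 nA

I_n = √(2qI·B)
2qI·B = 2 × 1.602×10⁻¹⁹ × 7.72×10⁻³ × 1.49×10³ = 3.69×10⁻¹⁸ A²
I_n = √(3.69×10⁻¹⁸) = 1.92×10⁻⁹ A = 1.92 nA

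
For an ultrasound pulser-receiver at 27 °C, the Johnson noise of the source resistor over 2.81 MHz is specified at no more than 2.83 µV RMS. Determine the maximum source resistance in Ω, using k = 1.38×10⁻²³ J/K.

172 Ω

T = 27 °C + 273.15 = 300.15 K
Johnson–Nyquist: V_n = √(4kTRB) ⇒ R = V_n² / (4kTB)
4kTB = 4 × 1.38×10⁻²³ × 300.15 × 2.81×10⁶ = 4.66×10⁻¹⁴
R = (2.83×10⁻⁶)² / 4.66×10⁻¹⁴ = 1.72×10² Ω = 172 Ω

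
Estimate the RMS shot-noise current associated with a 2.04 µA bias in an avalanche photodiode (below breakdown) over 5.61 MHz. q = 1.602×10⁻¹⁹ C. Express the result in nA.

1.91 nA

I_n = √(2qI·B)
2qI·B = 2 × 1.602×10⁻¹⁹ × 2.04×10⁻⁶ × 5.61×10⁶ = 3.67×10⁻¹⁸ A²
I_n = √(3.67×10⁻¹⁸) = 1.91×10⁻⁹ A = 1.91 nA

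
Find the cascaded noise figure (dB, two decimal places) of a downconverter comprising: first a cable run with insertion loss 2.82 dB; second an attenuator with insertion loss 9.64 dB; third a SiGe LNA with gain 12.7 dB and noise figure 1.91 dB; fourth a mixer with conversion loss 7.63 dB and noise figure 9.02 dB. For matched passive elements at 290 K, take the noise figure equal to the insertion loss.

15.31 dB

Convert to linear (a loss of L dB is a gain of −L dB): F_i = 10^(NF_i/10), G_i = 10^(G_i,dB/10)
  Stage 1: F_1 = 10^(2.82/10) = 1.914, G_1 = 10^(−2.82/10) = 0.5224
  Stage 2: F_2 = 10^(9.64/10) = 9.204, G_2 = 10^(−9.64/10) = 0.1086
  Stage 3: F_3 = 10^(1.91/10) = 1.552, G_3 = 10^(12.7/10) = 18.62
  Stage 4: F_4 = 10^(9.02/10) = 7.980, G_4 = 10^(−7.63/10) = 0.1726
Friis cascade:
  F = 1.914 + (9.204 − 1)/0.5224 + (1.552 − 1)/0.05675 + (7.980 − 1)/1.057 = 33.96
NF = 10 log₁₀(33.96) = 15.31 dB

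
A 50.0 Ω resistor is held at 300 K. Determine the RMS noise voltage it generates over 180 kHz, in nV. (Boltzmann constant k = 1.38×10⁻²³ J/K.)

386 nV

V_n = √(4kTRB)
4kTRB = 4 × 1.38×10⁻²³ × 300 × 5.00×10¹ × 1.80×10⁵ = 1.49×10⁻¹³ V²
V_n = √(1.49×10⁻¹³) = 3.86×10⁻⁷ V = 386 nV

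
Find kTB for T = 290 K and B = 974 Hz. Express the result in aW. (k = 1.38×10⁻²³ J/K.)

P_n = kTB = 1.38×10⁻²³ × 290 × 9.74×10² = 3.90×10⁻¹⁸ W = 3.90 aW

3.90 aW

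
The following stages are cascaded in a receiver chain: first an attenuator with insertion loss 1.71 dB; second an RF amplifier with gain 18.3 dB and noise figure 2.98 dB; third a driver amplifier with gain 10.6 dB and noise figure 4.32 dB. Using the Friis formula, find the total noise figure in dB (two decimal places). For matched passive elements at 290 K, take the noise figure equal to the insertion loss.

Convert to linear (a loss of L dB is a gain of −L dB): F_i = 10^(NF_i/10), G_i = 10^(G_i,dB/10)
  Stage 1: F_1 = 10^(1.71/10) = 1.483, G_1 = 10^(−1.71/10) = 0.6745
  Stage 2: F_2 = 10^(2.98/10) = 1.986, G_2 = 10^(18.3/10) = 67.61
  Stage 3: F_3 = 10^(4.32/10) = 2.704, G_3 = 10^(10.6/10) = 11.48
Friis cascade:
  F = 1.483 + (1.986 − 1)/0.6745 + (2.704 − 1)/45.60 = 2.982
NF = 10 log₁₀(2.982) = 4.74 dB

4.74 dB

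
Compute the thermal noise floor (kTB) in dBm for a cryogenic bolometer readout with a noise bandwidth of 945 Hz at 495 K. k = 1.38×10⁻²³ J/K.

−141.9 dBm

P_n = kTB = 1.38×10⁻²³ × 495 × 9.45×10² = 6.46×10⁻¹⁸ W
In dBm: 10 log₁₀(6.46×10⁻¹⁸ / 10⁻³) = −141.9 dBm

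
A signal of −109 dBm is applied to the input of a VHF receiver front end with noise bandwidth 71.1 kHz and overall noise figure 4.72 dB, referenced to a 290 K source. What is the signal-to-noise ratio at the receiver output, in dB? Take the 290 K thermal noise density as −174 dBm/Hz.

11.8 dB

Noise floor: N = −174 + 10 log₁₀(B) + NF
10 log₁₀(7.11×10⁴) = 48.52 dB
N = −174 + 48.52 + 4.72 = −120.76 dBm
SNR = P_sig − N = −109 − (−120.76) = 11.76 dB → 11.8 dB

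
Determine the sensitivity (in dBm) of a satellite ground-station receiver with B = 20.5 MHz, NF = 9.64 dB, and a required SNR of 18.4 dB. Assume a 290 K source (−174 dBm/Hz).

Sensitivity = −174 + 10 log₁₀(B) + NF + SNR_min
= −174 + 73.12 + 9.64 + 18.4
= −72.84 dBm → −72.8 dBm

−72.8 dBm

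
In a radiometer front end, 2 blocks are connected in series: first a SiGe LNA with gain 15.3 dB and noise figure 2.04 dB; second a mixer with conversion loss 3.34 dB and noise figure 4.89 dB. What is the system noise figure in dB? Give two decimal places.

Convert to linear (a loss of L dB is a gain of −L dB): F_i = 10^(NF_i/10), G_i = 10^(G_i,dB/10)
  Stage 1: F_1 = 10^(2.04/10) = 1.600, G_1 = 10^(15.3/10) = 33.88
  Stage 2: F_2 = 10^(4.89/10) = 3.083, G_2 = 10^(−3.34/10) = 0.4634
Friis cascade:
  F = 1.600 + (3.083 − 1)/33.88 = 1.661
NF = 10 log₁₀(1.661) = 2.20 dB

2.20 dB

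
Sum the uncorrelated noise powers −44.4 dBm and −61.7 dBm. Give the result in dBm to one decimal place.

Convert to linear, add, convert back:
P₁ = 3.63×10⁻⁸ W, P₂ = 6.76×10⁻¹⁰ W
P_tot = 3.70×10⁻⁸ W → 10 log₁₀(P_tot / 10⁻³) = −44.3 dBm

−44.3 dBm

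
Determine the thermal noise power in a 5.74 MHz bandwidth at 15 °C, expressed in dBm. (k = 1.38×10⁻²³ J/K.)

T = 15 °C + 273.15 = 288.15 K
P_n = kTB = 1.38×10⁻²³ × 288.15 × 5.74×10⁶ = 2.28×10⁻¹⁴ W
In dBm: 10 log₁₀(2.28×10⁻¹⁴ / 10⁻³) = −106.4 dBm

−106.4 dBm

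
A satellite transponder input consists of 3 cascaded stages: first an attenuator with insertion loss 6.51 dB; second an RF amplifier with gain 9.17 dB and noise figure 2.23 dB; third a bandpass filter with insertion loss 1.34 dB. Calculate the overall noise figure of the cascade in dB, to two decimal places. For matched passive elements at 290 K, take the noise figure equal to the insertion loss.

Convert to linear (a loss of L dB is a gain of −L dB): F_i = 10^(NF_i/10), G_i = 10^(G_i,dB/10)
  Stage 1: F_1 = 10^(6.51/10) = 4.477, G_1 = 10^(−6.51/10) = 0.2234
  Stage 2: F_2 = 10^(2.23/10) = 1.671, G_2 = 10^(9.17/10) = 8.260
  Stage 3: F_3 = 10^(1.34/10) = 1.361, G_3 = 10^(−1.34/10) = 0.7345
Friis cascade:
  F = 4.477 + (1.671 − 1)/0.2234 + (1.361 − 1)/1.845 = 7.678
NF = 10 log₁₀(7.678) = 8.85 dB

8.85 dB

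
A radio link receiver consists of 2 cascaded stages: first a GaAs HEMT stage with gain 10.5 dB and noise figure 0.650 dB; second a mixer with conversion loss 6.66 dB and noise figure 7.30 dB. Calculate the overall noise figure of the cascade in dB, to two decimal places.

1.91 dB

Convert to linear (a loss of L dB is a gain of −L dB): F_i = 10^(NF_i/10), G_i = 10^(G_i,dB/10)
  Stage 1: F_1 = 10^(0.650/10) = 1.161, G_1 = 10^(10.5/10) = 11.22
  Stage 2: F_2 = 10^(7.30/10) = 5.370, G_2 = 10^(−6.66/10) = 0.2158
Friis cascade:
  F = 1.161 + (5.370 − 1)/11.22 = 1.551
NF = 10 log₁₀(1.551) = 1.91 dB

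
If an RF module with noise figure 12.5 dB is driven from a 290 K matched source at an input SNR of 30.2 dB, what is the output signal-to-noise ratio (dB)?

17.7 dB

By definition F = SNR_in/SNR_out, so in dB: SNR_out = SNR_in − NF
SNR_out = 30.2 − 12.5 = 17.7 dB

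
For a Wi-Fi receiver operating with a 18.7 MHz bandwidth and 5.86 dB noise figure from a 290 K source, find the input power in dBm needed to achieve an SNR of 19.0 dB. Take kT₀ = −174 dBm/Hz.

Sensitivity = −174 + 10 log₁₀(B) + NF + SNR_min
= −174 + 72.72 + 5.86 + 19.0
= −76.42 dBm → −76.4 dBm

−76.4 dBm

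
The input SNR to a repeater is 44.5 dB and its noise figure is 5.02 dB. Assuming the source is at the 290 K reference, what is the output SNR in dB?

39.48 dB

By definition F = SNR_in/SNR_out, so in dB: SNR_out = SNR_in − NF
SNR_out = 44.5 − 5.02 = 39.48 dB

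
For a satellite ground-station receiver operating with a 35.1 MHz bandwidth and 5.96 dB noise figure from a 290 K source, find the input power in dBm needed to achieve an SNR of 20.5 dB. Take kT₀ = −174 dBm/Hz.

Sensitivity = −174 + 10 log₁₀(B) + NF + SNR_min
= −174 + 75.45 + 5.96 + 20.5
= −72.09 dBm → −72.1 dBm

−72.1 dBm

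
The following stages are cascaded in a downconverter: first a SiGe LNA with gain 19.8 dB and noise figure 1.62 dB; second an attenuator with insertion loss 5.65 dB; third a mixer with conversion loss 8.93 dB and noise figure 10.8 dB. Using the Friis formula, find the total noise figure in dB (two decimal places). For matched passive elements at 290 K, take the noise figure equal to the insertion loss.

2.80 dB

Convert to linear (a loss of L dB is a gain of −L dB): F_i = 10^(NF_i/10), G_i = 10^(G_i,dB/10)
  Stage 1: F_1 = 10^(1.62/10) = 1.452, G_1 = 10^(19.8/10) = 95.50
  Stage 2: F_2 = 10^(5.65/10) = 3.673, G_2 = 10^(−5.65/10) = 0.2723
  Stage 3: F_3 = 10^(10.8/10) = 12.02, G_3 = 10^(−8.93/10) = 0.1279
Friis cascade:
  F = 1.452 + (3.673 − 1)/95.50 + (12.02 − 1)/26.00 = 1.904
NF = 10 log₁₀(1.904) = 2.80 dB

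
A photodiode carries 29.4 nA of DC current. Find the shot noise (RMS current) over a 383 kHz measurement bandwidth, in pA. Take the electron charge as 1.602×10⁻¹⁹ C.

I_n = √(2qI·B)
2qI·B = 2 × 1.602×10⁻¹⁹ × 2.94×10⁻⁸ × 3.83×10⁵ = 3.61×10⁻²¹ A²
I_n = √(3.61×10⁻²¹) = 6.01×10⁻¹¹ A = 60.1 pA

60.1 pA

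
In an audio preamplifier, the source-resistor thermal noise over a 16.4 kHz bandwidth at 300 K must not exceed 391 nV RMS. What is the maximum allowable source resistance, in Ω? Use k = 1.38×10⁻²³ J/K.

Johnson–Nyquist: V_n = √(4kTRB) ⇒ R = V_n² / (4kTB)
4kTB = 4 × 1.38×10⁻²³ × 300 × 1.64×10⁴ = 2.72×10⁻¹⁶
R = (3.91×10⁻⁷)² / 2.72×10⁻¹⁶ = 5.63×10² Ω = 563 Ω

563 Ω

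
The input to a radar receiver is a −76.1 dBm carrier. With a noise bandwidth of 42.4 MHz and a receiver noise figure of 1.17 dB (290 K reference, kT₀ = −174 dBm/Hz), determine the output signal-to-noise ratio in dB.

Noise floor: N = −174 + 10 log₁₀(B) + NF
10 log₁₀(4.24×10⁷) = 76.27 dB
N = −174 + 76.27 + 1.17 = −96.56 dBm
SNR = P_sig − N = −76.1 − (−96.56) = 20.46 dB → 20.5 dB

20.5 dB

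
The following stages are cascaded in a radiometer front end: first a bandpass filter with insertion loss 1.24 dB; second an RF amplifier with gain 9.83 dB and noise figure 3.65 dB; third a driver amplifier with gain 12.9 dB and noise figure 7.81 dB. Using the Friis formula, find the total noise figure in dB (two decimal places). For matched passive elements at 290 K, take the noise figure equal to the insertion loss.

5.78 dB

Convert to linear (a loss of L dB is a gain of −L dB): F_i = 10^(NF_i/10), G_i = 10^(G_i,dB/10)
  Stage 1: F_1 = 10^(1.24/10) = 1.330, G_1 = 10^(−1.24/10) = 0.7516
  Stage 2: F_2 = 10^(3.65/10) = 2.317, G_2 = 10^(9.83/10) = 9.616
  Stage 3: F_3 = 10^(7.81/10) = 6.039, G_3 = 10^(12.9/10) = 19.50
Friis cascade:
  F = 1.330 + (2.317 − 1)/0.7516 + (6.039 − 1)/7.228 = 3.780
NF = 10 log₁₀(3.780) = 5.78 dB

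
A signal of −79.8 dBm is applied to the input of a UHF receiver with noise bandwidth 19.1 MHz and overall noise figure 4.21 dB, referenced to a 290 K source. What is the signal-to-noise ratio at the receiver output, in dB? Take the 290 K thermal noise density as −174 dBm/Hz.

17.2 dB

Noise floor: N = −174 + 10 log₁₀(B) + NF
10 log₁₀(1.91×10⁷) = 72.81 dB
N = −174 + 72.81 + 4.21 = −96.98 dBm
SNR = P_sig − N = −79.8 − (−96.98) = 17.18 dB → 17.2 dB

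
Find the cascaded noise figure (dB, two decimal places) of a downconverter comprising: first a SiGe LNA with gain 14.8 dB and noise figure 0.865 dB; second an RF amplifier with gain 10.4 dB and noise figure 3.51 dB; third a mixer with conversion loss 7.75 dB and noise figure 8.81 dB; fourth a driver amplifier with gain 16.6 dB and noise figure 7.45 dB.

Convert to linear (a loss of L dB is a gain of −L dB): F_i = 10^(NF_i/10), G_i = 10^(G_i,dB/10)
  Stage 1: F_1 = 10^(0.865/10) = 1.220, G_1 = 10^(14.8/10) = 30.20
  Stage 2: F_2 = 10^(3.51/10) = 2.244, G_2 = 10^(10.4/10) = 10.96
  Stage 3: F_3 = 10^(8.81/10) = 7.603, G_3 = 10^(−7.75/10) = 0.1679
  Stage 4: F_4 = 10^(7.45/10) = 5.559, G_4 = 10^(16.6/10) = 45.71
Friis cascade:
  F = 1.220 + (2.244 − 1)/30.20 + (7.603 − 1)/331.1 + (5.559 − 1)/55.59 = 1.364
NF = 10 log₁₀(1.364) = 1.35 dB

1.35 dB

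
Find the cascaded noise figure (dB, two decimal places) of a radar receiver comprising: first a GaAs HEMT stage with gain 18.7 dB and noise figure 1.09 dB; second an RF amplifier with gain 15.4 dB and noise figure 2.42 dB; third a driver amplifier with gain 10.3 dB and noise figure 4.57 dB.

1.13 dB

Convert to linear (a loss of L dB is a gain of −L dB): F_i = 10^(NF_i/10), G_i = 10^(G_i,dB/10)
  Stage 1: F_1 = 10^(1.09/10) = 1.285, G_1 = 10^(18.7/10) = 74.13
  Stage 2: F_2 = 10^(2.42/10) = 1.746, G_2 = 10^(15.4/10) = 34.67
  Stage 3: F_3 = 10^(4.57/10) = 2.864, G_3 = 10^(10.3/10) = 10.72
Friis cascade:
  F = 1.285 + (1.746 − 1)/74.13 + (2.864 − 1)/2570 = 1.296
NF = 10 log₁₀(1.296) = 1.13 dB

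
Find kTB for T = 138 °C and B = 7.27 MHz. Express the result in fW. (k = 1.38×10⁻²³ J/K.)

41.2 fW

T = 138 °C + 273.15 = 411.15 K
P_n = kTB = 1.38×10⁻²³ × 411.15 × 7.27×10⁶ = 4.12×10⁻¹⁴ W = 41.2 fW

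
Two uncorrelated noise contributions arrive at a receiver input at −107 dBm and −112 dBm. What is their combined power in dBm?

−105.8 dBm

Convert to linear, add, convert back:
P₁ = 2.00×10⁻¹⁴ W, P₂ = 6.31×10⁻¹⁵ W
P_tot = 2.63×10⁻¹⁴ W → 10 log₁₀(P_tot / 10⁻³) = −105.8 dBm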